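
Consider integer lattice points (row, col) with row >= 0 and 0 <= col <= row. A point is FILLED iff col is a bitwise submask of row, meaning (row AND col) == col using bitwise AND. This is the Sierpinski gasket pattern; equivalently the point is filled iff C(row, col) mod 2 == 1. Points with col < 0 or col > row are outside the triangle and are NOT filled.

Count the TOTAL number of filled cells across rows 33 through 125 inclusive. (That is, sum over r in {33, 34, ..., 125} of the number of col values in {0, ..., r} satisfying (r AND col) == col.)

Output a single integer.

r33=100001 pc2: +4 =4
r34=100010 pc2: +4 =8
r35=100011 pc3: +8 =16
r36=100100 pc2: +4 =20
r37=100101 pc3: +8 =28
r38=100110 pc3: +8 =36
r39=100111 pc4: +16 =52
r40=101000 pc2: +4 =56
r41=101001 pc3: +8 =64
r42=101010 pc3: +8 =72
r43=101011 pc4: +16 =88
r44=101100 pc3: +8 =96
r45=101101 pc4: +16 =112
r46=101110 pc4: +16 =128
r47=101111 pc5: +32 =160
r48=110000 pc2: +4 =164
r49=110001 pc3: +8 =172
r50=110010 pc3: +8 =180
r51=110011 pc4: +16 =196
r52=110100 pc3: +8 =204
r53=110101 pc4: +16 =220
r54=110110 pc4: +16 =236
r55=110111 pc5: +32 =268
r56=111000 pc3: +8 =276
r57=111001 pc4: +16 =292
r58=111010 pc4: +16 =308
r59=111011 pc5: +32 =340
r60=111100 pc4: +16 =356
r61=111101 pc5: +32 =388
r62=111110 pc5: +32 =420
r63=111111 pc6: +64 =484
r64=1000000 pc1: +2 =486
r65=1000001 pc2: +4 =490
r66=1000010 pc2: +4 =494
r67=1000011 pc3: +8 =502
r68=1000100 pc2: +4 =506
r69=1000101 pc3: +8 =514
r70=1000110 pc3: +8 =522
r71=1000111 pc4: +16 =538
r72=1001000 pc2: +4 =542
r73=1001001 pc3: +8 =550
r74=1001010 pc3: +8 =558
r75=1001011 pc4: +16 =574
r76=1001100 pc3: +8 =582
r77=1001101 pc4: +16 =598
r78=1001110 pc4: +16 =614
r79=1001111 pc5: +32 =646
r80=1010000 pc2: +4 =650
r81=1010001 pc3: +8 =658
r82=1010010 pc3: +8 =666
r83=1010011 pc4: +16 =682
r84=1010100 pc3: +8 =690
r85=1010101 pc4: +16 =706
r86=1010110 pc4: +16 =722
r87=1010111 pc5: +32 =754
r88=1011000 pc3: +8 =762
r89=1011001 pc4: +16 =778
r90=1011010 pc4: +16 =794
r91=1011011 pc5: +32 =826
r92=1011100 pc4: +16 =842
r93=1011101 pc5: +32 =874
r94=1011110 pc5: +32 =906
r95=1011111 pc6: +64 =970
r96=1100000 pc2: +4 =974
r97=1100001 pc3: +8 =982
r98=1100010 pc3: +8 =990
r99=1100011 pc4: +16 =1006
r100=1100100 pc3: +8 =1014
r101=1100101 pc4: +16 =1030
r102=1100110 pc4: +16 =1046
r103=1100111 pc5: +32 =1078
r104=1101000 pc3: +8 =1086
r105=1101001 pc4: +16 =1102
r106=1101010 pc4: +16 =1118
r107=1101011 pc5: +32 =1150
r108=1101100 pc4: +16 =1166
r109=1101101 pc5: +32 =1198
r110=1101110 pc5: +32 =1230
r111=1101111 pc6: +64 =1294
r112=1110000 pc3: +8 =1302
r113=1110001 pc4: +16 =1318
r114=1110010 pc4: +16 =1334
r115=1110011 pc5: +32 =1366
r116=1110100 pc4: +16 =1382
r117=1110101 pc5: +32 =1414
r118=1110110 pc5: +32 =1446
r119=1110111 pc6: +64 =1510
r120=1111000 pc4: +16 =1526
r121=1111001 pc5: +32 =1558
r122=1111010 pc5: +32 =1590
r123=1111011 pc6: +64 =1654
r124=1111100 pc5: +32 =1686
r125=1111101 pc6: +64 =1750

Answer: 1750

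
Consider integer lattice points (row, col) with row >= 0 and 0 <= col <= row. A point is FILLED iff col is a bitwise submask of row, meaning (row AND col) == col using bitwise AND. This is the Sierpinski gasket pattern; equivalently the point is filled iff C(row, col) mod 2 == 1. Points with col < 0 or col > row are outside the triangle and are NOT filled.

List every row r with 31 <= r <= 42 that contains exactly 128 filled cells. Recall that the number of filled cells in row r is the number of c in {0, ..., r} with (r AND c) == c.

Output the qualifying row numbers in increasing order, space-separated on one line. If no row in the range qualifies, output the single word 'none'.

Answer: none

Derivation:
Row r has 2^popcount(r) filled cells, so we need popcount(r) = log2(128) = 7.
Scan r = 31..42 and keep those with exactly 7 one-bits:
r=31=11111 popcount=5 -> skip
r=32=100000 popcount=1 -> skip
r=33=100001 popcount=2 -> skip
r=34=100010 popcount=2 -> skip
r=35=100011 popcount=3 -> skip
r=36=100100 popcount=2 -> skip
r=37=100101 popcount=3 -> skip
r=38=100110 popcount=3 -> skip
r=39=100111 popcount=4 -> skip
r=40=101000 popcount=2 -> skip
r=41=101001 popcount=3 -> skip
r=42=101010 popcount=3 -> skip
Kept rows: none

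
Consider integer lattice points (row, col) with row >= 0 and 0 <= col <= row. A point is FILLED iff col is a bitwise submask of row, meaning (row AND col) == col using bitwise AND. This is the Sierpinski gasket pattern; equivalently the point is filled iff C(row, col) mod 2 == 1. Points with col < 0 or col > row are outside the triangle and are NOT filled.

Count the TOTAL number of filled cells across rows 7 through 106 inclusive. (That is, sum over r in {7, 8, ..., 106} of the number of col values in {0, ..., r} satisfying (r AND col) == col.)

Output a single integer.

Answer: 1344

Derivation:
r7=111 pc3: +8 =8
r8=1000 pc1: +2 =10
r9=1001 pc2: +4 =14
r10=1010 pc2: +4 =18
r11=1011 pc3: +8 =26
r12=1100 pc2: +4 =30
r13=1101 pc3: +8 =38
r14=1110 pc3: +8 =46
r15=1111 pc4: +16 =62
r16=10000 pc1: +2 =64
r17=10001 pc2: +4 =68
r18=10010 pc2: +4 =72
r19=10011 pc3: +8 =80
r20=10100 pc2: +4 =84
r21=10101 pc3: +8 =92
r22=10110 pc3: +8 =100
r23=10111 pc4: +16 =116
r24=11000 pc2: +4 =120
r25=11001 pc3: +8 =128
r26=11010 pc3: +8 =136
r27=11011 pc4: +16 =152
r28=11100 pc3: +8 =160
r29=11101 pc4: +16 =176
r30=11110 pc4: +16 =192
r31=11111 pc5: +32 =224
r32=100000 pc1: +2 =226
r33=100001 pc2: +4 =230
r34=100010 pc2: +4 =234
r35=100011 pc3: +8 =242
r36=100100 pc2: +4 =246
r37=100101 pc3: +8 =254
r38=100110 pc3: +8 =262
r39=100111 pc4: +16 =278
r40=101000 pc2: +4 =282
r41=101001 pc3: +8 =290
r42=101010 pc3: +8 =298
r43=101011 pc4: +16 =314
r44=101100 pc3: +8 =322
r45=101101 pc4: +16 =338
r46=101110 pc4: +16 =354
r47=101111 pc5: +32 =386
r48=110000 pc2: +4 =390
r49=110001 pc3: +8 =398
r50=110010 pc3: +8 =406
r51=110011 pc4: +16 =422
r52=110100 pc3: +8 =430
r53=110101 pc4: +16 =446
r54=110110 pc4: +16 =462
r55=110111 pc5: +32 =494
r56=111000 pc3: +8 =502
r57=111001 pc4: +16 =518
r58=111010 pc4: +16 =534
r59=111011 pc5: +32 =566
r60=111100 pc4: +16 =582
r61=111101 pc5: +32 =614
r62=111110 pc5: +32 =646
r63=111111 pc6: +64 =710
r64=1000000 pc1: +2 =712
r65=1000001 pc2: +4 =716
r66=1000010 pc2: +4 =720
r67=1000011 pc3: +8 =728
r68=1000100 pc2: +4 =732
r69=1000101 pc3: +8 =740
r70=1000110 pc3: +8 =748
r71=1000111 pc4: +16 =764
r72=1001000 pc2: +4 =768
r73=1001001 pc3: +8 =776
r74=1001010 pc3: +8 =784
r75=1001011 pc4: +16 =800
r76=1001100 pc3: +8 =808
r77=1001101 pc4: +16 =824
r78=1001110 pc4: +16 =840
r79=1001111 pc5: +32 =872
r80=1010000 pc2: +4 =876
r81=1010001 pc3: +8 =884
r82=1010010 pc3: +8 =892
r83=1010011 pc4: +16 =908
r84=1010100 pc3: +8 =916
r85=1010101 pc4: +16 =932
r86=1010110 pc4: +16 =948
r87=1010111 pc5: +32 =980
r88=1011000 pc3: +8 =988
r89=1011001 pc4: +16 =1004
r90=1011010 pc4: +16 =1020
r91=1011011 pc5: +32 =1052
r92=1011100 pc4: +16 =1068
r93=1011101 pc5: +32 =1100
r94=1011110 pc5: +32 =1132
r95=1011111 pc6: +64 =1196
r96=1100000 pc2: +4 =1200
r97=1100001 pc3: +8 =1208
r98=1100010 pc3: +8 =1216
r99=1100011 pc4: +16 =1232
r100=1100100 pc3: +8 =1240
r101=1100101 pc4: +16 =1256
r102=1100110 pc4: +16 =1272
r103=1100111 pc5: +32 =1304
r104=1101000 pc3: +8 =1312
r105=1101001 pc4: +16 =1328
r106=1101010 pc4: +16 =1344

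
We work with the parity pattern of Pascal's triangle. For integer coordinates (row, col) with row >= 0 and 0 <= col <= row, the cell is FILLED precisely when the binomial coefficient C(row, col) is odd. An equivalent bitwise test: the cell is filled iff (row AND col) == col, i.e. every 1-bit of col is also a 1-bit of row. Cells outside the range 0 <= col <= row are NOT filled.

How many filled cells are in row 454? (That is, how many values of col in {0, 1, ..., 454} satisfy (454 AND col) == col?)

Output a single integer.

454 in binary = 111000110
popcount(454) = number of 1-bits in 111000110 = 5
A col c satisfies (454 AND c) == c iff every set bit of c is also set in 454; each of the 5 set bits of 454 can independently be on or off in c.
count = 2^5 = 32

Answer: 32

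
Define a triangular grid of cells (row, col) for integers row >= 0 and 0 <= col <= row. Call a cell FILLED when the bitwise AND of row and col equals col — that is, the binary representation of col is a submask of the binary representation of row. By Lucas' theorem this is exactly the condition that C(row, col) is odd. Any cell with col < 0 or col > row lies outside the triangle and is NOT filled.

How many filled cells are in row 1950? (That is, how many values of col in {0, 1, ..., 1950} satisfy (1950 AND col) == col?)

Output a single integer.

Answer: 256

Derivation:
1950 in binary = 11110011110
popcount(1950) = number of 1-bits in 11110011110 = 8
A col c satisfies (1950 AND c) == c iff every set bit of c is also set in 1950; each of the 8 set bits of 1950 can independently be on or off in c.
count = 2^8 = 256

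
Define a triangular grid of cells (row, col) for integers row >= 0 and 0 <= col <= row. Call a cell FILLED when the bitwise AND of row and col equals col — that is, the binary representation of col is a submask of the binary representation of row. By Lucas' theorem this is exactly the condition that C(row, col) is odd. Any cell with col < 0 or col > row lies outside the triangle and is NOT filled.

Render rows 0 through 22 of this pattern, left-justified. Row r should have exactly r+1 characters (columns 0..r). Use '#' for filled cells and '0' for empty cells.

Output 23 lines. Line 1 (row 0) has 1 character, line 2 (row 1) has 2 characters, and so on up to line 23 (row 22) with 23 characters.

r0=0: #
r1=1: ##
r2=10: #0#
r3=11: ####
r4=100: #000#
r5=101: ##00##
r6=110: #0#0#0#
r7=111: ########
r8=1000: #0000000#
r9=1001: ##000000##
r10=1010: #0#00000#0#
r11=1011: ####0000####
r12=1100: #000#000#000#
r13=1101: ##00##00##00##
r14=1110: #0#0#0#0#0#0#0#
r15=1111: ################
r16=10000: #000000000000000#
r17=10001: ##00000000000000##
r18=10010: #0#0000000000000#0#
r19=10011: ####000000000000####
r20=10100: #000#00000000000#000#
r21=10101: ##00##0000000000##00##
r22=10110: #0#0#0#000000000#0#0#0#

Answer: #
##
#0#
####
#000#
##00##
#0#0#0#
########
#0000000#
##000000##
#0#00000#0#
####0000####
#000#000#000#
##00##00##00##
#0#0#0#0#0#0#0#
################
#000000000000000#
##00000000000000##
#0#0000000000000#0#
####000000000000####
#000#00000000000#000#
##00##0000000000##00##
#0#0#0#000000000#0#0#0#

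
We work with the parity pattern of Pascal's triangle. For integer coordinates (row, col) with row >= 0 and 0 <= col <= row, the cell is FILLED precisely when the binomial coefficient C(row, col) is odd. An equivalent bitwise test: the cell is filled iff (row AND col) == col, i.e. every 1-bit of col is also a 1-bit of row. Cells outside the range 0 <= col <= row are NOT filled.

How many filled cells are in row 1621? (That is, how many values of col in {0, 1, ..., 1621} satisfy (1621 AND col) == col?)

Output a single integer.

Answer: 64

Derivation:
1621 in binary = 11001010101
popcount(1621) = number of 1-bits in 11001010101 = 6
A col c satisfies (1621 AND c) == c iff every set bit of c is also set in 1621; each of the 6 set bits of 1621 can independently be on or off in c.
count = 2^6 = 64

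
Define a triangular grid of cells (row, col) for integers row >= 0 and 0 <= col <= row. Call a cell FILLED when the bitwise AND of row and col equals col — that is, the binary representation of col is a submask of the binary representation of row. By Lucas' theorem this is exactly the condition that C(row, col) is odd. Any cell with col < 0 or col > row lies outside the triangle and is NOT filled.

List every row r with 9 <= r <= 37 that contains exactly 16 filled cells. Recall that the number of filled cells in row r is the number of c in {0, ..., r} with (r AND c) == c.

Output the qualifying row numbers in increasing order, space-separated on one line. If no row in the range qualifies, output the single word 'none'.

Row r has 2^popcount(r) filled cells, so we need popcount(r) = log2(16) = 4.
Scan r = 9..37 and keep those with exactly 4 one-bits:
r=9=1001 popcount=2 -> skip
r=10=1010 popcount=2 -> skip
r=11=1011 popcount=3 -> skip
r=12=1100 popcount=2 -> skip
r=13=1101 popcount=3 -> skip
r=14=1110 popcount=3 -> skip
r=15=1111 popcount=4 -> KEEP
r=16=10000 popcount=1 -> skip
r=17=10001 popcount=2 -> skip
r=18=10010 popcount=2 -> skip
r=19=10011 popcount=3 -> skip
r=20=10100 popcount=2 -> skip
r=21=10101 popcount=3 -> skip
r=22=10110 popcount=3 -> skip
r=23=10111 popcount=4 -> KEEP
r=24=11000 popcount=2 -> skip
r=25=11001 popcount=3 -> skip
r=26=11010 popcount=3 -> skip
r=27=11011 popcount=4 -> KEEP
r=28=11100 popcount=3 -> skip
r=29=11101 popcount=4 -> KEEP
r=30=11110 popcount=4 -> KEEP
r=31=11111 popcount=5 -> skip
r=32=100000 popcount=1 -> skip
r=33=100001 popcount=2 -> skip
r=34=100010 popcount=2 -> skip
r=35=100011 popcount=3 -> skip
r=36=100100 popcount=2 -> skip
r=37=100101 popcount=3 -> skip
Kept rows: 15 23 27 29 30

Answer: 15 23 27 29 30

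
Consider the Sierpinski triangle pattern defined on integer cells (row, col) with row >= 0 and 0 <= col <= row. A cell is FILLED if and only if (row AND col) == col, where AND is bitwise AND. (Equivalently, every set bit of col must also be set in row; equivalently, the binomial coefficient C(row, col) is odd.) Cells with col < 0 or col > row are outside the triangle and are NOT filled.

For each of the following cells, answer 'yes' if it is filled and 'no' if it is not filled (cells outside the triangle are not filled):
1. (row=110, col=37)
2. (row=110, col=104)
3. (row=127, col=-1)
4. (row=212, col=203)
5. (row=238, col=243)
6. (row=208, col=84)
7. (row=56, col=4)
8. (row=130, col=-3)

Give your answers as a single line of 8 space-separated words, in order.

Answer: no yes no no no no no no

Derivation:
(110,37): row=0b1101110, col=0b100101, row AND col = 0b100100 = 36; 36 != 37 -> empty
(110,104): row=0b1101110, col=0b1101000, row AND col = 0b1101000 = 104; 104 == 104 -> filled
(127,-1): col outside [0, 127] -> not filled
(212,203): row=0b11010100, col=0b11001011, row AND col = 0b11000000 = 192; 192 != 203 -> empty
(238,243): col outside [0, 238] -> not filled
(208,84): row=0b11010000, col=0b1010100, row AND col = 0b1010000 = 80; 80 != 84 -> empty
(56,4): row=0b111000, col=0b100, row AND col = 0b0 = 0; 0 != 4 -> empty
(130,-3): col outside [0, 130] -> not filled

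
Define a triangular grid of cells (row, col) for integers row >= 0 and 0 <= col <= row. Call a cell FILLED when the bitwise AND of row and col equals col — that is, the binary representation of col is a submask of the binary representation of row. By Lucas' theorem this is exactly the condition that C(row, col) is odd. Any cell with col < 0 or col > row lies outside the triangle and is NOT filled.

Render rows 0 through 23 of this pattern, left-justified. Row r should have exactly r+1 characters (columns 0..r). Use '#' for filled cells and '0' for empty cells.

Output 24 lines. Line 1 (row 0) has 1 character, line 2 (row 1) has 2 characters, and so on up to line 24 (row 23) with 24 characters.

Answer: #
##
#0#
####
#000#
##00##
#0#0#0#
########
#0000000#
##000000##
#0#00000#0#
####0000####
#000#000#000#
##00##00##00##
#0#0#0#0#0#0#0#
################
#000000000000000#
##00000000000000##
#0#0000000000000#0#
####000000000000####
#000#00000000000#000#
##00##0000000000##00##
#0#0#0#000000000#0#0#0#
########00000000########

Derivation:
r0=0: #
r1=1: ##
r2=10: #0#
r3=11: ####
r4=100: #000#
r5=101: ##00##
r6=110: #0#0#0#
r7=111: ########
r8=1000: #0000000#
r9=1001: ##000000##
r10=1010: #0#00000#0#
r11=1011: ####0000####
r12=1100: #000#000#000#
r13=1101: ##00##00##00##
r14=1110: #0#0#0#0#0#0#0#
r15=1111: ################
r16=10000: #000000000000000#
r17=10001: ##00000000000000##
r18=10010: #0#0000000000000#0#
r19=10011: ####000000000000####
r20=10100: #000#00000000000#000#
r21=10101: ##00##0000000000##00##
r22=10110: #0#0#0#000000000#0#0#0#
r23=10111: ########00000000########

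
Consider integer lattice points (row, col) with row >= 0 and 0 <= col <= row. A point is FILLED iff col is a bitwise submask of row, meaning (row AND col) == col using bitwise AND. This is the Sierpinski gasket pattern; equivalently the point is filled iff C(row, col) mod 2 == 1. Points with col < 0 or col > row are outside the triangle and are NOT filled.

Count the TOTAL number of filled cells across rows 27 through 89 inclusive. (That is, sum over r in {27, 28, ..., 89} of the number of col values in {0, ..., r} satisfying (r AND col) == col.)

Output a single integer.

Answer: 868

Derivation:
r27=11011 pc4: +16 =16
r28=11100 pc3: +8 =24
r29=11101 pc4: +16 =40
r30=11110 pc4: +16 =56
r31=11111 pc5: +32 =88
r32=100000 pc1: +2 =90
r33=100001 pc2: +4 =94
r34=100010 pc2: +4 =98
r35=100011 pc3: +8 =106
r36=100100 pc2: +4 =110
r37=100101 pc3: +8 =118
r38=100110 pc3: +8 =126
r39=100111 pc4: +16 =142
r40=101000 pc2: +4 =146
r41=101001 pc3: +8 =154
r42=101010 pc3: +8 =162
r43=101011 pc4: +16 =178
r44=101100 pc3: +8 =186
r45=101101 pc4: +16 =202
r46=101110 pc4: +16 =218
r47=101111 pc5: +32 =250
r48=110000 pc2: +4 =254
r49=110001 pc3: +8 =262
r50=110010 pc3: +8 =270
r51=110011 pc4: +16 =286
r52=110100 pc3: +8 =294
r53=110101 pc4: +16 =310
r54=110110 pc4: +16 =326
r55=110111 pc5: +32 =358
r56=111000 pc3: +8 =366
r57=111001 pc4: +16 =382
r58=111010 pc4: +16 =398
r59=111011 pc5: +32 =430
r60=111100 pc4: +16 =446
r61=111101 pc5: +32 =478
r62=111110 pc5: +32 =510
r63=111111 pc6: +64 =574
r64=1000000 pc1: +2 =576
r65=1000001 pc2: +4 =580
r66=1000010 pc2: +4 =584
r67=1000011 pc3: +8 =592
r68=1000100 pc2: +4 =596
r69=1000101 pc3: +8 =604
r70=1000110 pc3: +8 =612
r71=1000111 pc4: +16 =628
r72=1001000 pc2: +4 =632
r73=1001001 pc3: +8 =640
r74=1001010 pc3: +8 =648
r75=1001011 pc4: +16 =664
r76=1001100 pc3: +8 =672
r77=1001101 pc4: +16 =688
r78=1001110 pc4: +16 =704
r79=1001111 pc5: +32 =736
r80=1010000 pc2: +4 =740
r81=1010001 pc3: +8 =748
r82=1010010 pc3: +8 =756
r83=1010011 pc4: +16 =772
r84=1010100 pc3: +8 =780
r85=1010101 pc4: +16 =796
r86=1010110 pc4: +16 =812
r87=1010111 pc5: +32 =844
r88=1011000 pc3: +8 =852
r89=1011001 pc4: +16 =868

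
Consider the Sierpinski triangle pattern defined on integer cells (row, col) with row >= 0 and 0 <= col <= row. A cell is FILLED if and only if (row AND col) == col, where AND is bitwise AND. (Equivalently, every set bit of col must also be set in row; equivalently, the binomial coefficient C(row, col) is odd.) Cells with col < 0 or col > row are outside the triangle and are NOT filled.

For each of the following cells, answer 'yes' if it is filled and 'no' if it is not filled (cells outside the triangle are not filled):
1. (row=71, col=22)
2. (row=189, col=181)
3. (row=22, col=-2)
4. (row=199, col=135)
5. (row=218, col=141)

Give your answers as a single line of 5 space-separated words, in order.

(71,22): row=0b1000111, col=0b10110, row AND col = 0b110 = 6; 6 != 22 -> empty
(189,181): row=0b10111101, col=0b10110101, row AND col = 0b10110101 = 181; 181 == 181 -> filled
(22,-2): col outside [0, 22] -> not filled
(199,135): row=0b11000111, col=0b10000111, row AND col = 0b10000111 = 135; 135 == 135 -> filled
(218,141): row=0b11011010, col=0b10001101, row AND col = 0b10001000 = 136; 136 != 141 -> empty

Answer: no yes no yes no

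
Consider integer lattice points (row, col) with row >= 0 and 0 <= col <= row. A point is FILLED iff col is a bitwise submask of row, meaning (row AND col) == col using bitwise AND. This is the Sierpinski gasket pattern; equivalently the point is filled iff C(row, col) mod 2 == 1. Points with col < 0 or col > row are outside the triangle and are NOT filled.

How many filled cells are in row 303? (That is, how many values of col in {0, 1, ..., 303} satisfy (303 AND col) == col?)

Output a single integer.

Answer: 64

Derivation:
303 in binary = 100101111
popcount(303) = number of 1-bits in 100101111 = 6
A col c satisfies (303 AND c) == c iff every set bit of c is also set in 303; each of the 6 set bits of 303 can independently be on or off in c.
count = 2^6 = 64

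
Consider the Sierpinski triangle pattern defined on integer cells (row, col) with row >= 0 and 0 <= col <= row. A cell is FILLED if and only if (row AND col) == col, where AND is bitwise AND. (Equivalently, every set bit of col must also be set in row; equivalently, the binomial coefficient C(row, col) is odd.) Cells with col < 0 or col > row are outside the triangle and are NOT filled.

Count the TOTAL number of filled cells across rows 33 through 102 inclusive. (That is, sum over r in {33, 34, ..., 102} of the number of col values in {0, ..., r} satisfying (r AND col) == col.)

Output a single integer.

r33=100001 pc2: +4 =4
r34=100010 pc2: +4 =8
r35=100011 pc3: +8 =16
r36=100100 pc2: +4 =20
r37=100101 pc3: +8 =28
r38=100110 pc3: +8 =36
r39=100111 pc4: +16 =52
r40=101000 pc2: +4 =56
r41=101001 pc3: +8 =64
r42=101010 pc3: +8 =72
r43=101011 pc4: +16 =88
r44=101100 pc3: +8 =96
r45=101101 pc4: +16 =112
r46=101110 pc4: +16 =128
r47=101111 pc5: +32 =160
r48=110000 pc2: +4 =164
r49=110001 pc3: +8 =172
r50=110010 pc3: +8 =180
r51=110011 pc4: +16 =196
r52=110100 pc3: +8 =204
r53=110101 pc4: +16 =220
r54=110110 pc4: +16 =236
r55=110111 pc5: +32 =268
r56=111000 pc3: +8 =276
r57=111001 pc4: +16 =292
r58=111010 pc4: +16 =308
r59=111011 pc5: +32 =340
r60=111100 pc4: +16 =356
r61=111101 pc5: +32 =388
r62=111110 pc5: +32 =420
r63=111111 pc6: +64 =484
r64=1000000 pc1: +2 =486
r65=1000001 pc2: +4 =490
r66=1000010 pc2: +4 =494
r67=1000011 pc3: +8 =502
r68=1000100 pc2: +4 =506
r69=1000101 pc3: +8 =514
r70=1000110 pc3: +8 =522
r71=1000111 pc4: +16 =538
r72=1001000 pc2: +4 =542
r73=1001001 pc3: +8 =550
r74=1001010 pc3: +8 =558
r75=1001011 pc4: +16 =574
r76=1001100 pc3: +8 =582
r77=1001101 pc4: +16 =598
r78=1001110 pc4: +16 =614
r79=1001111 pc5: +32 =646
r80=1010000 pc2: +4 =650
r81=1010001 pc3: +8 =658
r82=1010010 pc3: +8 =666
r83=1010011 pc4: +16 =682
r84=1010100 pc3: +8 =690
r85=1010101 pc4: +16 =706
r86=1010110 pc4: +16 =722
r87=1010111 pc5: +32 =754
r88=1011000 pc3: +8 =762
r89=1011001 pc4: +16 =778
r90=1011010 pc4: +16 =794
r91=1011011 pc5: +32 =826
r92=1011100 pc4: +16 =842
r93=1011101 pc5: +32 =874
r94=1011110 pc5: +32 =906
r95=1011111 pc6: +64 =970
r96=1100000 pc2: +4 =974
r97=1100001 pc3: +8 =982
r98=1100010 pc3: +8 =990
r99=1100011 pc4: +16 =1006
r100=1100100 pc3: +8 =1014
r101=1100101 pc4: +16 =1030
r102=1100110 pc4: +16 =1046

Answer: 1046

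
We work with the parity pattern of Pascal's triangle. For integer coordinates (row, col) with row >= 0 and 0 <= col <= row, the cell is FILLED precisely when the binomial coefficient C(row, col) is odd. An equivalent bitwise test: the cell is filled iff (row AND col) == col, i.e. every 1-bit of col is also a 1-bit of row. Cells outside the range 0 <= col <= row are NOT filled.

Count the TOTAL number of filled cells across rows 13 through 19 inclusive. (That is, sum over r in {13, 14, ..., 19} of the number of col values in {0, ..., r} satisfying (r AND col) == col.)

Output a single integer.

Answer: 50

Derivation:
r13=1101 pc3: +8 =8
r14=1110 pc3: +8 =16
r15=1111 pc4: +16 =32
r16=10000 pc1: +2 =34
r17=10001 pc2: +4 =38
r18=10010 pc2: +4 =42
r19=10011 pc3: +8 =50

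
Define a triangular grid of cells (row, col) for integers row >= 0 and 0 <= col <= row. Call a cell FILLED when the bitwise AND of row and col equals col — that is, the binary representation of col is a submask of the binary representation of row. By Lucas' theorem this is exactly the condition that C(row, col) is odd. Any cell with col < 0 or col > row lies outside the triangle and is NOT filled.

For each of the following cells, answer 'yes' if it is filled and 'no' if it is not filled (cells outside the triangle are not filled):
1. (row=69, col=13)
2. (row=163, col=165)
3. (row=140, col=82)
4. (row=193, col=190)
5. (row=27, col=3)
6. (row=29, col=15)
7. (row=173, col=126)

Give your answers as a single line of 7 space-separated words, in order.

Answer: no no no no yes no no

Derivation:
(69,13): row=0b1000101, col=0b1101, row AND col = 0b101 = 5; 5 != 13 -> empty
(163,165): col outside [0, 163] -> not filled
(140,82): row=0b10001100, col=0b1010010, row AND col = 0b0 = 0; 0 != 82 -> empty
(193,190): row=0b11000001, col=0b10111110, row AND col = 0b10000000 = 128; 128 != 190 -> empty
(27,3): row=0b11011, col=0b11, row AND col = 0b11 = 3; 3 == 3 -> filled
(29,15): row=0b11101, col=0b1111, row AND col = 0b1101 = 13; 13 != 15 -> empty
(173,126): row=0b10101101, col=0b1111110, row AND col = 0b101100 = 44; 44 != 126 -> empty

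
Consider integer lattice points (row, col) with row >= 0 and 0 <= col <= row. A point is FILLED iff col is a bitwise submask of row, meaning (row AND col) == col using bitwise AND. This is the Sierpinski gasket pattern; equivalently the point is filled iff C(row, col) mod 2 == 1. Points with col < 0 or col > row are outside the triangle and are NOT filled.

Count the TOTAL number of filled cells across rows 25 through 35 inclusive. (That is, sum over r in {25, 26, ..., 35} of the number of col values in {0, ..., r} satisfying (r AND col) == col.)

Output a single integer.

r25=11001 pc3: +8 =8
r26=11010 pc3: +8 =16
r27=11011 pc4: +16 =32
r28=11100 pc3: +8 =40
r29=11101 pc4: +16 =56
r30=11110 pc4: +16 =72
r31=11111 pc5: +32 =104
r32=100000 pc1: +2 =106
r33=100001 pc2: +4 =110
r34=100010 pc2: +4 =114
r35=100011 pc3: +8 =122

Answer: 122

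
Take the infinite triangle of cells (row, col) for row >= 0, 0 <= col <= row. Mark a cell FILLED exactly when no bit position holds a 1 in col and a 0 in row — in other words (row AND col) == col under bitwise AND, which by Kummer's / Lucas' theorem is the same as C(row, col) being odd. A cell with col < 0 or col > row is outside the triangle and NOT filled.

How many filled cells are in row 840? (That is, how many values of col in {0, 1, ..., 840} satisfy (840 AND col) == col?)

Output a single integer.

Answer: 16

Derivation:
840 in binary = 1101001000
popcount(840) = number of 1-bits in 1101001000 = 4
A col c satisfies (840 AND c) == c iff every set bit of c is also set in 840; each of the 4 set bits of 840 can independently be on or off in c.
count = 2^4 = 16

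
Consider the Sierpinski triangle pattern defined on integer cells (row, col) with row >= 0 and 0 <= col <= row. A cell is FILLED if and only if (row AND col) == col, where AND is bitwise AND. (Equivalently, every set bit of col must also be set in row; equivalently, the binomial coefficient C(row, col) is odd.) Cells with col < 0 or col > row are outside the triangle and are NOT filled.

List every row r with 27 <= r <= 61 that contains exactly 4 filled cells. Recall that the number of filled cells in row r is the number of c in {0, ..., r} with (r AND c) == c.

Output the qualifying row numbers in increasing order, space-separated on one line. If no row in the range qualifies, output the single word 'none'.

Answer: 33 34 36 40 48

Derivation:
Row r has 2^popcount(r) filled cells, so we need popcount(r) = log2(4) = 2.
Scan r = 27..61 and keep those with exactly 2 one-bits:
r=27=11011 popcount=4 -> skip
r=28=11100 popcount=3 -> skip
r=29=11101 popcount=4 -> skip
r=30=11110 popcount=4 -> skip
r=31=11111 popcount=5 -> skip
r=32=100000 popcount=1 -> skip
r=33=100001 popcount=2 -> KEEP
r=34=100010 popcount=2 -> KEEP
r=35=100011 popcount=3 -> skip
r=36=100100 popcount=2 -> KEEP
r=37=100101 popcount=3 -> skip
r=38=100110 popcount=3 -> skip
r=39=100111 popcount=4 -> skip
r=40=101000 popcount=2 -> KEEP
r=41=101001 popcount=3 -> skip
r=42=101010 popcount=3 -> skip
r=43=101011 popcount=4 -> skip
r=44=101100 popcount=3 -> skip
r=45=101101 popcount=4 -> skip
r=46=101110 popcount=4 -> skip
r=47=101111 popcount=5 -> skip
r=48=110000 popcount=2 -> KEEP
r=49=110001 popcount=3 -> skip
r=50=110010 popcount=3 -> skip
r=51=110011 popcount=4 -> skip
r=52=110100 popcount=3 -> skip
r=53=110101 popcount=4 -> skip
r=54=110110 popcount=4 -> skip
r=55=110111 popcount=5 -> skip
r=56=111000 popcount=3 -> skip
r=57=111001 popcount=4 -> skip
r=58=111010 popcount=4 -> skip
r=59=111011 popcount=5 -> skip
r=60=111100 popcount=4 -> skip
r=61=111101 popcount=5 -> skip
Kept rows: 33 34 36 40 48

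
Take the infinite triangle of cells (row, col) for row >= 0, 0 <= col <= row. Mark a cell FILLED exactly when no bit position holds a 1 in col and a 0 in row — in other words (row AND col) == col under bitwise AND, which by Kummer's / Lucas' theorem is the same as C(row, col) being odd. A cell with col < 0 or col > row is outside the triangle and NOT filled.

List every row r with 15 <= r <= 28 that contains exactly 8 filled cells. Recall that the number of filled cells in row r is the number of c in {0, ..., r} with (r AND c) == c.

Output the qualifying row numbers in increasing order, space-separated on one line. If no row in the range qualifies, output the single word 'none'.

Answer: 19 21 22 25 26 28

Derivation:
Row r has 2^popcount(r) filled cells, so we need popcount(r) = log2(8) = 3.
Scan r = 15..28 and keep those with exactly 3 one-bits:
r=15=1111 popcount=4 -> skip
r=16=10000 popcount=1 -> skip
r=17=10001 popcount=2 -> skip
r=18=10010 popcount=2 -> skip
r=19=10011 popcount=3 -> KEEP
r=20=10100 popcount=2 -> skip
r=21=10101 popcount=3 -> KEEP
r=22=10110 popcount=3 -> KEEP
r=23=10111 popcount=4 -> skip
r=24=11000 popcount=2 -> skip
r=25=11001 popcount=3 -> KEEP
r=26=11010 popcount=3 -> KEEP
r=27=11011 popcount=4 -> skip
r=28=11100 popcount=3 -> KEEP
Kept rows: 19 21 22 25 26 28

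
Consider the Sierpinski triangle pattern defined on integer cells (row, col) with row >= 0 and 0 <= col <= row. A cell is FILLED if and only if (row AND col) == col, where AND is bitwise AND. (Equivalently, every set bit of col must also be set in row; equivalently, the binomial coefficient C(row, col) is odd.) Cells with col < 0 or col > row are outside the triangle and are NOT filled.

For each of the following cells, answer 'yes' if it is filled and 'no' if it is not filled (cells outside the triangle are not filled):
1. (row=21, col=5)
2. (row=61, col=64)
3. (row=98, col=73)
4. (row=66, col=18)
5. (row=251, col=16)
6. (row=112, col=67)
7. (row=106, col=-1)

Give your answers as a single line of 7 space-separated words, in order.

(21,5): row=0b10101, col=0b101, row AND col = 0b101 = 5; 5 == 5 -> filled
(61,64): col outside [0, 61] -> not filled
(98,73): row=0b1100010, col=0b1001001, row AND col = 0b1000000 = 64; 64 != 73 -> empty
(66,18): row=0b1000010, col=0b10010, row AND col = 0b10 = 2; 2 != 18 -> empty
(251,16): row=0b11111011, col=0b10000, row AND col = 0b10000 = 16; 16 == 16 -> filled
(112,67): row=0b1110000, col=0b1000011, row AND col = 0b1000000 = 64; 64 != 67 -> empty
(106,-1): col outside [0, 106] -> not filled

Answer: yes no no no yes no no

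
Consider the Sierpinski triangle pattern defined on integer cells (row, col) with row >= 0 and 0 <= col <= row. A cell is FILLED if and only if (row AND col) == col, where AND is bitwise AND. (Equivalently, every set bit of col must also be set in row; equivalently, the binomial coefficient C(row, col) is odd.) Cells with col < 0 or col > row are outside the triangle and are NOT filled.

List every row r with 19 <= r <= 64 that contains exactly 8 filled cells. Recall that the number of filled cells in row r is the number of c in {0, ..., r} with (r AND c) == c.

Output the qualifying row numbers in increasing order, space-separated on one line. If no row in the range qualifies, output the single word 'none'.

Answer: 19 21 22 25 26 28 35 37 38 41 42 44 49 50 52 56

Derivation:
Row r has 2^popcount(r) filled cells, so we need popcount(r) = log2(8) = 3.
Scan r = 19..64 and keep those with exactly 3 one-bits:
r=19=10011 popcount=3 -> KEEP
r=20=10100 popcount=2 -> skip
r=21=10101 popcount=3 -> KEEP
r=22=10110 popcount=3 -> KEEP
r=23=10111 popcount=4 -> skip
r=24=11000 popcount=2 -> skip
r=25=11001 popcount=3 -> KEEP
r=26=11010 popcount=3 -> KEEP
r=27=11011 popcount=4 -> skip
r=28=11100 popcount=3 -> KEEP
r=29=11101 popcount=4 -> skip
r=30=11110 popcount=4 -> skip
r=31=11111 popcount=5 -> skip
r=32=100000 popcount=1 -> skip
r=33=100001 popcount=2 -> skip
r=34=100010 popcount=2 -> skip
r=35=100011 popcount=3 -> KEEP
r=36=100100 popcount=2 -> skip
r=37=100101 popcount=3 -> KEEP
r=38=100110 popcount=3 -> KEEP
r=39=100111 popcount=4 -> skip
r=40=101000 popcount=2 -> skip
r=41=101001 popcount=3 -> KEEP
r=42=101010 popcount=3 -> KEEP
r=43=101011 popcount=4 -> skip
r=44=101100 popcount=3 -> KEEP
r=45=101101 popcount=4 -> skip
r=46=101110 popcount=4 -> skip
r=47=101111 popcount=5 -> skip
r=48=110000 popcount=2 -> skip
r=49=110001 popcount=3 -> KEEP
r=50=110010 popcount=3 -> KEEP
r=51=110011 popcount=4 -> skip
r=52=110100 popcount=3 -> KEEP
r=53=110101 popcount=4 -> skip
r=54=110110 popcount=4 -> skip
r=55=110111 popcount=5 -> skip
r=56=111000 popcount=3 -> KEEP
r=57=111001 popcount=4 -> skip
r=58=111010 popcount=4 -> skip
r=59=111011 popcount=5 -> skip
r=60=111100 popcount=4 -> skip
r=61=111101 popcount=5 -> skip
r=62=111110 popcount=5 -> skip
r=63=111111 popcount=6 -> skip
r=64=1000000 popcount=1 -> skip
Kept rows: 19 21 22 25 26 28 35 37 38 41 42 44 49 50 52 56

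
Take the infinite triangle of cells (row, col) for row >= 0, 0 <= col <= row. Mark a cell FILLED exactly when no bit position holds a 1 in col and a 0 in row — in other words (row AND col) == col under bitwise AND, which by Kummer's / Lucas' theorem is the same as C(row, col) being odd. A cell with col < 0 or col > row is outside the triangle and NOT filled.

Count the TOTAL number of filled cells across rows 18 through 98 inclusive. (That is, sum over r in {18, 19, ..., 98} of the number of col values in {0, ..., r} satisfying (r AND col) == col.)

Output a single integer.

r18=10010 pc2: +4 =4
r19=10011 pc3: +8 =12
r20=10100 pc2: +4 =16
r21=10101 pc3: +8 =24
r22=10110 pc3: +8 =32
r23=10111 pc4: +16 =48
r24=11000 pc2: +4 =52
r25=11001 pc3: +8 =60
r26=11010 pc3: +8 =68
r27=11011 pc4: +16 =84
r28=11100 pc3: +8 =92
r29=11101 pc4: +16 =108
r30=11110 pc4: +16 =124
r31=11111 pc5: +32 =156
r32=100000 pc1: +2 =158
r33=100001 pc2: +4 =162
r34=100010 pc2: +4 =166
r35=100011 pc3: +8 =174
r36=100100 pc2: +4 =178
r37=100101 pc3: +8 =186
r38=100110 pc3: +8 =194
r39=100111 pc4: +16 =210
r40=101000 pc2: +4 =214
r41=101001 pc3: +8 =222
r42=101010 pc3: +8 =230
r43=101011 pc4: +16 =246
r44=101100 pc3: +8 =254
r45=101101 pc4: +16 =270
r46=101110 pc4: +16 =286
r47=101111 pc5: +32 =318
r48=110000 pc2: +4 =322
r49=110001 pc3: +8 =330
r50=110010 pc3: +8 =338
r51=110011 pc4: +16 =354
r52=110100 pc3: +8 =362
r53=110101 pc4: +16 =378
r54=110110 pc4: +16 =394
r55=110111 pc5: +32 =426
r56=111000 pc3: +8 =434
r57=111001 pc4: +16 =450
r58=111010 pc4: +16 =466
r59=111011 pc5: +32 =498
r60=111100 pc4: +16 =514
r61=111101 pc5: +32 =546
r62=111110 pc5: +32 =578
r63=111111 pc6: +64 =642
r64=1000000 pc1: +2 =644
r65=1000001 pc2: +4 =648
r66=1000010 pc2: +4 =652
r67=1000011 pc3: +8 =660
r68=1000100 pc2: +4 =664
r69=1000101 pc3: +8 =672
r70=1000110 pc3: +8 =680
r71=1000111 pc4: +16 =696
r72=1001000 pc2: +4 =700
r73=1001001 pc3: +8 =708
r74=1001010 pc3: +8 =716
r75=1001011 pc4: +16 =732
r76=1001100 pc3: +8 =740
r77=1001101 pc4: +16 =756
r78=1001110 pc4: +16 =772
r79=1001111 pc5: +32 =804
r80=1010000 pc2: +4 =808
r81=1010001 pc3: +8 =816
r82=1010010 pc3: +8 =824
r83=1010011 pc4: +16 =840
r84=1010100 pc3: +8 =848
r85=1010101 pc4: +16 =864
r86=1010110 pc4: +16 =880
r87=1010111 pc5: +32 =912
r88=1011000 pc3: +8 =920
r89=1011001 pc4: +16 =936
r90=1011010 pc4: +16 =952
r91=1011011 pc5: +32 =984
r92=1011100 pc4: +16 =1000
r93=1011101 pc5: +32 =1032
r94=1011110 pc5: +32 =1064
r95=1011111 pc6: +64 =1128
r96=1100000 pc2: +4 =1132
r97=1100001 pc3: +8 =1140
r98=1100010 pc3: +8 =1148

Answer: 1148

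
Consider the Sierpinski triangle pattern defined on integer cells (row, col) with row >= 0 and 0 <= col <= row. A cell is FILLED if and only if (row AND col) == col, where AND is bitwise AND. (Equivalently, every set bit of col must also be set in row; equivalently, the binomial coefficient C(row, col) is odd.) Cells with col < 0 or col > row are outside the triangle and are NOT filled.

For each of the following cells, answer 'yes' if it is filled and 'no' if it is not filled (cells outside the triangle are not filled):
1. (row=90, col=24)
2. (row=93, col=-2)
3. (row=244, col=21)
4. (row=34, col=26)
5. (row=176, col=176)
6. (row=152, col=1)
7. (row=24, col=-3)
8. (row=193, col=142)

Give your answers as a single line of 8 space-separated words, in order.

Answer: yes no no no yes no no no

Derivation:
(90,24): row=0b1011010, col=0b11000, row AND col = 0b11000 = 24; 24 == 24 -> filled
(93,-2): col outside [0, 93] -> not filled
(244,21): row=0b11110100, col=0b10101, row AND col = 0b10100 = 20; 20 != 21 -> empty
(34,26): row=0b100010, col=0b11010, row AND col = 0b10 = 2; 2 != 26 -> empty
(176,176): row=0b10110000, col=0b10110000, row AND col = 0b10110000 = 176; 176 == 176 -> filled
(152,1): row=0b10011000, col=0b1, row AND col = 0b0 = 0; 0 != 1 -> empty
(24,-3): col outside [0, 24] -> not filled
(193,142): row=0b11000001, col=0b10001110, row AND col = 0b10000000 = 128; 128 != 142 -> empty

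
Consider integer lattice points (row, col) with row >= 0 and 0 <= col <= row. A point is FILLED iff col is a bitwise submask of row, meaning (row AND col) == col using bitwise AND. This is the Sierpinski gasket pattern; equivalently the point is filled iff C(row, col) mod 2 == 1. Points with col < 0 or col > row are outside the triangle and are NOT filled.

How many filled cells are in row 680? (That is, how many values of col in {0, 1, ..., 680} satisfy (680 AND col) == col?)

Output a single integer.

Answer: 16

Derivation:
680 in binary = 1010101000
popcount(680) = number of 1-bits in 1010101000 = 4
A col c satisfies (680 AND c) == c iff every set bit of c is also set in 680; each of the 4 set bits of 680 can independently be on or off in c.
count = 2^4 = 16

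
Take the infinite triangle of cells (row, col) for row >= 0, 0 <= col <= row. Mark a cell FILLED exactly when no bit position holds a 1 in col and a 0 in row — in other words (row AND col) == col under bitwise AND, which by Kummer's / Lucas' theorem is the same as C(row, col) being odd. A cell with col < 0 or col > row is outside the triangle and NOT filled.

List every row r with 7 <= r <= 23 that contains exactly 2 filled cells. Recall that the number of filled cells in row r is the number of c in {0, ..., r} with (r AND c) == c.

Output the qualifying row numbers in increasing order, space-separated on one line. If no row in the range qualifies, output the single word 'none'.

Answer: 8 16

Derivation:
Row r has 2^popcount(r) filled cells, so we need popcount(r) = log2(2) = 1.
Scan r = 7..23 and keep those with exactly 1 one-bits:
r=7=111 popcount=3 -> skip
r=8=1000 popcount=1 -> KEEP
r=9=1001 popcount=2 -> skip
r=10=1010 popcount=2 -> skip
r=11=1011 popcount=3 -> skip
r=12=1100 popcount=2 -> skip
r=13=1101 popcount=3 -> skip
r=14=1110 popcount=3 -> skip
r=15=1111 popcount=4 -> skip
r=16=10000 popcount=1 -> KEEP
r=17=10001 popcount=2 -> skip
r=18=10010 popcount=2 -> skip
r=19=10011 popcount=3 -> skip
r=20=10100 popcount=2 -> skip
r=21=10101 popcount=3 -> skip
r=22=10110 popcount=3 -> skip
r=23=10111 popcount=4 -> skip
Kept rows: 8 16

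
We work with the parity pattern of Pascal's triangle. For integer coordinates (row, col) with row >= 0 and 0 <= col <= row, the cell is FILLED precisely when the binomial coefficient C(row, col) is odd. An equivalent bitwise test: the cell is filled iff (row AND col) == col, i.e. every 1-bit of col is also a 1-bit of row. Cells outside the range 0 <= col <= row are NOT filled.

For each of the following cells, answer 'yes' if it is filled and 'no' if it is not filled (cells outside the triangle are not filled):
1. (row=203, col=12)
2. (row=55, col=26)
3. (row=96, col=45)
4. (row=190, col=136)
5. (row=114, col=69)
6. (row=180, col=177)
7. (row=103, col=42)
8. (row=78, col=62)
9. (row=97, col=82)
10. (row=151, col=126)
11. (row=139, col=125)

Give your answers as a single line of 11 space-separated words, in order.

(203,12): row=0b11001011, col=0b1100, row AND col = 0b1000 = 8; 8 != 12 -> empty
(55,26): row=0b110111, col=0b11010, row AND col = 0b10010 = 18; 18 != 26 -> empty
(96,45): row=0b1100000, col=0b101101, row AND col = 0b100000 = 32; 32 != 45 -> empty
(190,136): row=0b10111110, col=0b10001000, row AND col = 0b10001000 = 136; 136 == 136 -> filled
(114,69): row=0b1110010, col=0b1000101, row AND col = 0b1000000 = 64; 64 != 69 -> empty
(180,177): row=0b10110100, col=0b10110001, row AND col = 0b10110000 = 176; 176 != 177 -> empty
(103,42): row=0b1100111, col=0b101010, row AND col = 0b100010 = 34; 34 != 42 -> empty
(78,62): row=0b1001110, col=0b111110, row AND col = 0b1110 = 14; 14 != 62 -> empty
(97,82): row=0b1100001, col=0b1010010, row AND col = 0b1000000 = 64; 64 != 82 -> empty
(151,126): row=0b10010111, col=0b1111110, row AND col = 0b10110 = 22; 22 != 126 -> empty
(139,125): row=0b10001011, col=0b1111101, row AND col = 0b1001 = 9; 9 != 125 -> empty

Answer: no no no yes no no no no no no no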